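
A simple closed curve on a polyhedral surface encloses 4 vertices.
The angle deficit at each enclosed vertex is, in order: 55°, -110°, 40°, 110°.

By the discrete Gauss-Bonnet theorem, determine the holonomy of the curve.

Holonomy = total enclosed curvature = 55° + (-110°) + 40° + 110° = 95°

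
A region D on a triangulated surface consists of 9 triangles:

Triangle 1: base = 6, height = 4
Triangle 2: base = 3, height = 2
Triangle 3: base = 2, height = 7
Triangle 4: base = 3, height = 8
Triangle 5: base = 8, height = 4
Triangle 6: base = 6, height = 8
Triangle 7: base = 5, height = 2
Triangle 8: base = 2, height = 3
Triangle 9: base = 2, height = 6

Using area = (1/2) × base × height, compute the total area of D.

(1/2)×6×4 + (1/2)×3×2 + (1/2)×2×7 + (1/2)×3×8 + (1/2)×8×4 + (1/2)×6×8 + (1/2)×5×2 + (1/2)×2×3 + (1/2)×2×6 = 88.0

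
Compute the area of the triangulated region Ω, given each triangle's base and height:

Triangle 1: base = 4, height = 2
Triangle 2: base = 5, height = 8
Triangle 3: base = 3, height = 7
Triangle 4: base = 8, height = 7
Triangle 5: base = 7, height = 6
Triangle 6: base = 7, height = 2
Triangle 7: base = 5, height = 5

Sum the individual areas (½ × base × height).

(1/2)×4×2 + (1/2)×5×8 + (1/2)×3×7 + (1/2)×8×7 + (1/2)×7×6 + (1/2)×7×2 + (1/2)×5×5 = 103.0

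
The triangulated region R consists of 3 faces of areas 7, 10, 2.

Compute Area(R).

7 + 10 + 2 = 19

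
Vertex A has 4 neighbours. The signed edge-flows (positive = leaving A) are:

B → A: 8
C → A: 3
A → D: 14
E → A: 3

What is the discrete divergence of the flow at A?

Divergence = sum of outgoing flows = (-8) + (-3) + 14 + (-3) = 0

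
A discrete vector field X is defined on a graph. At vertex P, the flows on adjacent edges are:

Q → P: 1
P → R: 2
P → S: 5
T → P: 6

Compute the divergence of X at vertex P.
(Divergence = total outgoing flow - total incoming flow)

Divergence = sum of outgoing flows = (-1) + 2 + 5 + (-6) = 0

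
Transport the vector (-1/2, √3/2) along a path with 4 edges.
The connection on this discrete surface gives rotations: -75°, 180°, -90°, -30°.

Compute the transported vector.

Total rotation: (-75°) + 180° + (-90°) + (-30°) = -15°. Final vector: (-0.2588, 0.9659)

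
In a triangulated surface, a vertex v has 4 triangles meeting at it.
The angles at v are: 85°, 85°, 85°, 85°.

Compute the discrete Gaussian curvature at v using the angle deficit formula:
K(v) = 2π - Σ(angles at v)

Sum of angles = 340°. K = 360° - 340° = 20°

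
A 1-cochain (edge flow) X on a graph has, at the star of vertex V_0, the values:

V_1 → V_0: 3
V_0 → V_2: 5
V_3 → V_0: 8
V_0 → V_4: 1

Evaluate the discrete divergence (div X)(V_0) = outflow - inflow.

Divergence = sum of outgoing flows = (-3) + 5 + (-8) + 1 = -5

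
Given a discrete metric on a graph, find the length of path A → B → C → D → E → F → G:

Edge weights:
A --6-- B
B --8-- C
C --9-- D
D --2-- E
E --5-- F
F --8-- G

Arc length = 6 + 8 + 9 + 2 + 5 + 8 = 38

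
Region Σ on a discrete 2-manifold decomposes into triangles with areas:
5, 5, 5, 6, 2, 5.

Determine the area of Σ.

5 + 5 + 5 + 6 + 2 + 5 = 28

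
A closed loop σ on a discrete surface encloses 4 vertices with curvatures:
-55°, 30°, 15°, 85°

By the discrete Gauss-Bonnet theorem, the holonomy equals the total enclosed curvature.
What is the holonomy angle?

Holonomy = total enclosed curvature = (-55°) + 30° + 15° + 85° = 75°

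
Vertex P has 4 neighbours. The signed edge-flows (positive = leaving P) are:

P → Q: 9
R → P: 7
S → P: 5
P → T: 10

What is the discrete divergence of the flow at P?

Divergence = sum of outgoing flows = 9 + (-7) + (-5) + 10 = 7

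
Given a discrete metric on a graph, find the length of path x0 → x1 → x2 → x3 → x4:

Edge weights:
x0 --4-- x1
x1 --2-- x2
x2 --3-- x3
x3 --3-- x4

Arc length = 4 + 2 + 3 + 3 = 12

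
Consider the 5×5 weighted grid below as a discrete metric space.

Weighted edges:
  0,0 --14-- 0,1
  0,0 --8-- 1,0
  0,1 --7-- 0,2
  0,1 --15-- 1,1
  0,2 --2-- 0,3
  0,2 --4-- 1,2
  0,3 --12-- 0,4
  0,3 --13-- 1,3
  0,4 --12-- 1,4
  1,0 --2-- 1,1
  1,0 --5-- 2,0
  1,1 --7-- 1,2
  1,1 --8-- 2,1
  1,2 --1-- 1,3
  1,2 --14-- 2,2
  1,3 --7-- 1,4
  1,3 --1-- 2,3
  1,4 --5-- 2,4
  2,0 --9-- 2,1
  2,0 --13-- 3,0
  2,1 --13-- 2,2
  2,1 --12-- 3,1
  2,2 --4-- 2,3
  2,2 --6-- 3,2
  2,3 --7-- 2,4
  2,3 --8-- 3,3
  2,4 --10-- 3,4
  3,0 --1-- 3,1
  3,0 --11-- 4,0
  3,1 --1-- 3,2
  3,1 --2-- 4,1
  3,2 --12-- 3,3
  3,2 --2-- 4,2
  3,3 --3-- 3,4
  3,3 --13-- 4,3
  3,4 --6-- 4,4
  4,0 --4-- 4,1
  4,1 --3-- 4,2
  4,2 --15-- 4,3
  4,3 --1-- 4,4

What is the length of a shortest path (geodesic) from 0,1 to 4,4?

Shortest path: 0,1 → 0,2 → 1,2 → 1,3 → 2,3 → 3,3 → 3,4 → 4,4, total weight = 30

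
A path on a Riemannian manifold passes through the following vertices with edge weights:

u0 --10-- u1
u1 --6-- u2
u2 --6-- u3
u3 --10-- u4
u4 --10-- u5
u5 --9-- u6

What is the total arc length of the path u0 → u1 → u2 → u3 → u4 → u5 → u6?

Arc length = 10 + 6 + 6 + 10 + 10 + 9 = 51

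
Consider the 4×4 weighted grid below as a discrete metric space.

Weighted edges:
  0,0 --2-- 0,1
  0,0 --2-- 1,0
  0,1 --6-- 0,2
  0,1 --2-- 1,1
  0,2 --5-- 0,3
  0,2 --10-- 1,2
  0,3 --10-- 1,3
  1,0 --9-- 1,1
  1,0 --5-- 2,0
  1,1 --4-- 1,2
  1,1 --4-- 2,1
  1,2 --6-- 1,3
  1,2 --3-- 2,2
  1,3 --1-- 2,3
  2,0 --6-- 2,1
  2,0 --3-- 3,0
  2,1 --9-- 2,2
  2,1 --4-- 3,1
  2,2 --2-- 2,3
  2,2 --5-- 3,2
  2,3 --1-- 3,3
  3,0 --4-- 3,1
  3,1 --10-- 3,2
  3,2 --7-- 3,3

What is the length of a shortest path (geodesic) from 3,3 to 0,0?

Shortest path: 3,3 → 2,3 → 2,2 → 1,2 → 1,1 → 0,1 → 0,0, total weight = 14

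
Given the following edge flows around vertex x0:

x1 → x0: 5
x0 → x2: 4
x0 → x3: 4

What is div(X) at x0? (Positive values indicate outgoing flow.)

Divergence = sum of outgoing flows = (-5) + 4 + 4 = 3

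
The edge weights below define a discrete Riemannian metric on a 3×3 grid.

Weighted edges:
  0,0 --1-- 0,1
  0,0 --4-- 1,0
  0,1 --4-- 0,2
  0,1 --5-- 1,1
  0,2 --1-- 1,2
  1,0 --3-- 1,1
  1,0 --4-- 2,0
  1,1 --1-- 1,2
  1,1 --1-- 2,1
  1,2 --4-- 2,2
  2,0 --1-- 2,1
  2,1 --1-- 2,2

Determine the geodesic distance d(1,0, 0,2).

Shortest path: 1,0 → 1,1 → 1,2 → 0,2, total weight = 5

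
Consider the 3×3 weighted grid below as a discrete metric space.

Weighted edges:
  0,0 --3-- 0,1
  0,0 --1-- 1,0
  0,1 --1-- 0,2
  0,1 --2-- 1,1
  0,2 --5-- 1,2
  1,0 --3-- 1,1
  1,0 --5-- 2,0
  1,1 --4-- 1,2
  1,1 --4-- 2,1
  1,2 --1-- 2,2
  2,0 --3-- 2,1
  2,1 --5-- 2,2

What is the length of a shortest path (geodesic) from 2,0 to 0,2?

Shortest path: 2,0 → 1,0 → 0,0 → 0,1 → 0,2, total weight = 10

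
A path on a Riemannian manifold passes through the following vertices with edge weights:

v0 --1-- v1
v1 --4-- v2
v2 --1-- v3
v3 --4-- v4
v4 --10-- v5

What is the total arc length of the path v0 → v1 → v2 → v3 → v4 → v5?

Arc length = 1 + 4 + 1 + 4 + 10 = 20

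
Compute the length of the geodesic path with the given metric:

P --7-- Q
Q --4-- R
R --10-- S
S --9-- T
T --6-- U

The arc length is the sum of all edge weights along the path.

Arc length = 7 + 4 + 10 + 9 + 6 = 36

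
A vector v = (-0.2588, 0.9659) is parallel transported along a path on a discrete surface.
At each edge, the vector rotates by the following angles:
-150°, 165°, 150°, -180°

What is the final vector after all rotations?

Total rotation: (-150°) + 165° + 150° + (-180°) = -15°. Final vector: (0, 1)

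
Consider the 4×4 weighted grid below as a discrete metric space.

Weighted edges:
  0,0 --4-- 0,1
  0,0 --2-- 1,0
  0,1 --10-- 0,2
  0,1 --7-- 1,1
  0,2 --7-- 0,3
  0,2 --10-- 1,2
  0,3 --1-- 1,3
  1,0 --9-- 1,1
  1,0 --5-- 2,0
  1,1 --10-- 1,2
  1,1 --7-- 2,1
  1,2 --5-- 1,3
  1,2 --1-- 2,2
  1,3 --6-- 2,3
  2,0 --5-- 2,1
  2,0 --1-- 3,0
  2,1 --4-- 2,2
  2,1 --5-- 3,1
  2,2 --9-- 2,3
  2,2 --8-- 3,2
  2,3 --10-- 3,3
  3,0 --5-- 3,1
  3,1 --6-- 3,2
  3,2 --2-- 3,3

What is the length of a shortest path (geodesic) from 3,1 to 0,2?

Shortest path: 3,1 → 2,1 → 2,2 → 1,2 → 0,2, total weight = 20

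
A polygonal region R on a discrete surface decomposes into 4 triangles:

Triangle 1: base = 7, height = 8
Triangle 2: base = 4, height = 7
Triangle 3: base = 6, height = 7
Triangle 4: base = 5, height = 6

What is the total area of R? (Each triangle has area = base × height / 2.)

(1/2)×7×8 + (1/2)×4×7 + (1/2)×6×7 + (1/2)×5×6 = 78.0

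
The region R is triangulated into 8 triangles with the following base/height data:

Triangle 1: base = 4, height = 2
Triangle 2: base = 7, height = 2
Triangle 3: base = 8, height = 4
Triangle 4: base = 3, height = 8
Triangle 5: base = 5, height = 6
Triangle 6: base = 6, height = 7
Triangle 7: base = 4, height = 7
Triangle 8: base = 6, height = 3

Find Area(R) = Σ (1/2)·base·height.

(1/2)×4×2 + (1/2)×7×2 + (1/2)×8×4 + (1/2)×3×8 + (1/2)×5×6 + (1/2)×6×7 + (1/2)×4×7 + (1/2)×6×3 = 98.0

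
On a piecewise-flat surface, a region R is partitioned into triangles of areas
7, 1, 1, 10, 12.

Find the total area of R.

7 + 1 + 1 + 10 + 12 = 31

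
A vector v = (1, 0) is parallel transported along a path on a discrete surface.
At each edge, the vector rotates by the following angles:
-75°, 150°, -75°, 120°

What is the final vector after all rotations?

Total rotation: (-75°) + 150° + (-75°) + 120° = 120°. Final vector: (-0.5000, 0.8660)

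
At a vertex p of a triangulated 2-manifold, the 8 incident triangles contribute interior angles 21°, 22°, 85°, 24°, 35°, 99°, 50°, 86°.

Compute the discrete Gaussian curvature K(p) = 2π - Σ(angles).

Sum of angles = 422°. K = 360° - 422° = -62° = -31π/90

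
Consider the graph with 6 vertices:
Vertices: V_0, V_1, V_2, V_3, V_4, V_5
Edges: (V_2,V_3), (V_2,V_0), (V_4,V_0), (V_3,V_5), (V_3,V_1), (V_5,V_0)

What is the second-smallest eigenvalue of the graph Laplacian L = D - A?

Degrees: deg(V_0) = 3, deg(V_1) = 1, deg(V_2) = 2, deg(V_3) = 3, deg(V_4) = 1, deg(V_5) = 2.
L = D − A with rows/columns ordered (V_0, V_1, V_2, V_3, V_4, V_5):
  [ 3,  0, -1,  0, -1, -1]
  [ 0,  1,  0, -1,  0,  0]
  [-1,  0,  2, -1,  0,  0]
  [ 0, -1, -1,  3,  0, -1]
  [-1,  0,  0,  0,  1,  0]
  [-1,  0,  0, -1,  0,  2]
Characteristic polynomial: det(λI − L) = λ(λ² − 4λ + 2)(λ² − 6λ + 6)(λ − 2).
Roots: λ = 0; (λ² − 4λ + 2) = 0 ⇒ λ = 2 ± √2 ≈ 0.5858, 3.4142; (λ² − 6λ + 6) = 0 ⇒ λ = 3 ± √3 ≈ 1.2679, 4.7321; (λ − 2) = 0 ⇒ λ = 2.
(Check: the roots sum (with multiplicity) to 12, matching trace L = Σdeg = 2·6 = 12.)
Laplacian eigenvalues: [0.0, 0.5858, 1.2679, 2.0, 3.4142, 4.7321]. Algebraic connectivity (smallest non-zero eigenvalue) = 0.5858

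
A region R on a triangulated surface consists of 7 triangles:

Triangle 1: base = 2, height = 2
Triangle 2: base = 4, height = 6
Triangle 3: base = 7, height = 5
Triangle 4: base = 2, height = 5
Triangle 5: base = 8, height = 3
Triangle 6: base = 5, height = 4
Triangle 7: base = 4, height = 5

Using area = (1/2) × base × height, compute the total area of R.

(1/2)×2×2 + (1/2)×4×6 + (1/2)×7×5 + (1/2)×2×5 + (1/2)×8×3 + (1/2)×5×4 + (1/2)×4×5 = 68.5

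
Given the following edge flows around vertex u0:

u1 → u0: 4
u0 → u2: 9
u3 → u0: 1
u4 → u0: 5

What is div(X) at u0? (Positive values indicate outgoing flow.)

Divergence = sum of outgoing flows = (-4) + 9 + (-1) + (-5) = -1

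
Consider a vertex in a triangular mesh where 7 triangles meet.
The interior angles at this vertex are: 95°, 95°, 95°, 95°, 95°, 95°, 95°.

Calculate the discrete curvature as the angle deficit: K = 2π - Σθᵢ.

Sum of angles = 665°. K = 360° - 665° = -305°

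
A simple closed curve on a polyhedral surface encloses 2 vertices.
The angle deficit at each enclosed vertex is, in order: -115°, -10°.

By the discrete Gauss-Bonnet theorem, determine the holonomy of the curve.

Holonomy = total enclosed curvature = (-115°) + (-10°) = -125°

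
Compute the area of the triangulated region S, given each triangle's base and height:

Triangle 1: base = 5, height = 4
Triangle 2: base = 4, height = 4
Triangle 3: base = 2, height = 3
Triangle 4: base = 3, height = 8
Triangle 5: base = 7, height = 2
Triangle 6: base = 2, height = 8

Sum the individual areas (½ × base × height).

(1/2)×5×4 + (1/2)×4×4 + (1/2)×2×3 + (1/2)×3×8 + (1/2)×7×2 + (1/2)×2×8 = 48.0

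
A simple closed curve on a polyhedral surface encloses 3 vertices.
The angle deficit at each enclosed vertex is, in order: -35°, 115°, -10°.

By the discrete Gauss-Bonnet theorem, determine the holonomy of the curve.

Holonomy = total enclosed curvature = (-35°) + 115° + (-10°) = 70°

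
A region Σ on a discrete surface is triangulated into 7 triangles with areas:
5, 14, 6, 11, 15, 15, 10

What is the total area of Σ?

5 + 14 + 6 + 11 + 15 + 15 + 10 = 76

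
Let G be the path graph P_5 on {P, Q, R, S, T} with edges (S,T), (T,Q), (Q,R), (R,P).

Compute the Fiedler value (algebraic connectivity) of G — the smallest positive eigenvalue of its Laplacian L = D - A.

The path graph P_n has Laplacian eigenvalues λ_k = 2 − 2cos(kπ/n), k = 0, 1, …, n−1. Here n = 5:
k=0: 2 − 2cos(0) = 0.0; k=1: 2 − 2cos(π/5) = 0.382; k=2: 2 − 2cos(2π/5) = 1.382; k=3: 2 − 2cos(3π/5) = 2.618; k=4: 2 − 2cos(4π/5) = 3.618.
Laplacian eigenvalues: [0.0, 0.382, 1.382, 2.618, 3.618]. Algebraic connectivity (smallest non-zero eigenvalue) = 0.382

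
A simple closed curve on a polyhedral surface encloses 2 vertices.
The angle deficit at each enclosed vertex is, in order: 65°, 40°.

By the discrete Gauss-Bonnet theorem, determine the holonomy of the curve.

Holonomy = total enclosed curvature = 65° + 40° = 105°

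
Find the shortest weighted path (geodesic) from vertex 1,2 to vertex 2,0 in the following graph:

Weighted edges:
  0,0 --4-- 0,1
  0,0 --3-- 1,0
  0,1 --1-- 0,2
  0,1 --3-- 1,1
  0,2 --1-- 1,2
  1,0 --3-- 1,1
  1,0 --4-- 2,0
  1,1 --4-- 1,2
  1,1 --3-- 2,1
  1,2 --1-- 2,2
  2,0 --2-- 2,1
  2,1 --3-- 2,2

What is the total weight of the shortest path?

Shortest path: 1,2 → 2,2 → 2,1 → 2,0, total weight = 6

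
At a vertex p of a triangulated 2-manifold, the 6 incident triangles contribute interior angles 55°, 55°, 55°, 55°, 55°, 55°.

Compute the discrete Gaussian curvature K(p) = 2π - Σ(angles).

Sum of angles = 330°. K = 360° - 330° = 30°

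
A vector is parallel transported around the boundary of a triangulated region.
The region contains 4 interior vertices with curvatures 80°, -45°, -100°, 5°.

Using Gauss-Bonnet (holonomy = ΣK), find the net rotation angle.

Holonomy = total enclosed curvature = 80° + (-45°) + (-100°) + 5° = -60°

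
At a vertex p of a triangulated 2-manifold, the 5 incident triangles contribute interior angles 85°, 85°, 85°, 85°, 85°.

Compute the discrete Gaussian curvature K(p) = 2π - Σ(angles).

Sum of angles = 425°. K = 360° - 425° = -65°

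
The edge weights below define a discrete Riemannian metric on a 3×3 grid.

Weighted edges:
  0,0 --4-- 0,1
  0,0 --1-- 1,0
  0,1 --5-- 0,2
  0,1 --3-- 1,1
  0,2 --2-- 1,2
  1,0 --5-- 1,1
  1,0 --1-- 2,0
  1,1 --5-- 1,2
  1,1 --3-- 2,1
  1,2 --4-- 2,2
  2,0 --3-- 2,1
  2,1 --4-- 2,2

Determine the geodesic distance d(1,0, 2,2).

Shortest path: 1,0 → 2,0 → 2,1 → 2,2, total weight = 8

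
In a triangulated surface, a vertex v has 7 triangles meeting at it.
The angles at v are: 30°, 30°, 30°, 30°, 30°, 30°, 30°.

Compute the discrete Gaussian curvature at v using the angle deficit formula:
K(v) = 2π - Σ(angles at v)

Sum of angles = 210°. K = 360° - 210° = 150°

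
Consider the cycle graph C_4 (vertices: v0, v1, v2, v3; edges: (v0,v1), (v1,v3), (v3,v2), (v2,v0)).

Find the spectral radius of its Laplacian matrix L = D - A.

The cycle graph C_n has Laplacian eigenvalues λ_k = 2 − 2cos(2πk/n), k = 0, 1, …, n−1. Here n = 4:
k=0: 2 − 2cos(0) = 0.0; k=1: 2 − 2cos(π/2) = 2.0; k=2: 2 − 2cos(π) = 4.0; k=3: 2 − 2cos(3π/2) = 2.0.
Laplacian eigenvalues: [0.0, 2.0, 2.0, 4.0]. Largest eigenvalue (spectral radius) = 4.0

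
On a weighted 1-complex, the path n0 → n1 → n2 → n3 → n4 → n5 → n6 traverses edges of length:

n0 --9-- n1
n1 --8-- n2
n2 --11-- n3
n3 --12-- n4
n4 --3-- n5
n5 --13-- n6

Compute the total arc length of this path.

Arc length = 9 + 8 + 11 + 12 + 3 + 13 = 56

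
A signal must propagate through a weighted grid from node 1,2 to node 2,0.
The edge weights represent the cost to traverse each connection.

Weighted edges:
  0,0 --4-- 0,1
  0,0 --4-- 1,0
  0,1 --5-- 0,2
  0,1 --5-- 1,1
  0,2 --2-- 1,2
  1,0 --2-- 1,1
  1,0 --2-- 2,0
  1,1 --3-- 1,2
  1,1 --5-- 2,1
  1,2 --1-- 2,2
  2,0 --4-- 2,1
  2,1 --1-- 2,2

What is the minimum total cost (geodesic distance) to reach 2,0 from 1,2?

Shortest path: 1,2 → 2,2 → 2,1 → 2,0, total weight = 6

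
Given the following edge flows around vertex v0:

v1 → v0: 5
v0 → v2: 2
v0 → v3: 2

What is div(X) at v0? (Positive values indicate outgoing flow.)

Divergence = sum of outgoing flows = (-5) + 2 + 2 = -1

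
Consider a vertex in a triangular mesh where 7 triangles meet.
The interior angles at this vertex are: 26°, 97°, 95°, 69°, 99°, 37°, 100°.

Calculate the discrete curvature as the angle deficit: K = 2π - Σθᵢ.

Sum of angles = 523°. K = 360° - 523° = -163° = -163π/180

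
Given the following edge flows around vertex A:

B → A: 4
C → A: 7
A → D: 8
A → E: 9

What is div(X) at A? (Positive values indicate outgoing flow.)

Divergence = sum of outgoing flows = (-4) + (-7) + 8 + 9 = 6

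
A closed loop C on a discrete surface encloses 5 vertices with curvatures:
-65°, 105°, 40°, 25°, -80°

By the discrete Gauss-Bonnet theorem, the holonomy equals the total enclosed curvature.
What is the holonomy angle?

Holonomy = total enclosed curvature = (-65°) + 105° + 40° + 25° + (-80°) = 25°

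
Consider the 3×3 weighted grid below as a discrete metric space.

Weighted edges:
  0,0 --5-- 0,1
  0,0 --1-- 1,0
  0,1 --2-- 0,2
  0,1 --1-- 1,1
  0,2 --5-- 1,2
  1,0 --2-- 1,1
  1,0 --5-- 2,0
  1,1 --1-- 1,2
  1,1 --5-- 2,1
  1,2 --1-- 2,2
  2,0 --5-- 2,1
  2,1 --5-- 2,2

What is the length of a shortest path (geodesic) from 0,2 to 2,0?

Shortest path: 0,2 → 0,1 → 1,1 → 1,0 → 2,0, total weight = 10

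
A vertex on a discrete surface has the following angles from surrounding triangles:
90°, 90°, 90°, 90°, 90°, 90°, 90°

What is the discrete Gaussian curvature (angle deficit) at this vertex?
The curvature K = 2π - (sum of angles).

Sum of angles = 630°. K = 360° - 630° = -270° = -3π/2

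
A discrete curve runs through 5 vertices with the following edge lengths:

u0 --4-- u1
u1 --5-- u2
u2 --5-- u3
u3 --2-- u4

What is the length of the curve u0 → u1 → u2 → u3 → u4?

Arc length = 4 + 5 + 5 + 2 = 16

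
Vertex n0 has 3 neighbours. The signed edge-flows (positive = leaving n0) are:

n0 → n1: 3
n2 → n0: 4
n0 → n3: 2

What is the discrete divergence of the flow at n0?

Divergence = sum of outgoing flows = 3 + (-4) + 2 = 1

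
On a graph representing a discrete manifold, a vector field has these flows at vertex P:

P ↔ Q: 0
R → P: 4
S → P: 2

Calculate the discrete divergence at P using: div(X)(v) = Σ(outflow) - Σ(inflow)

Divergence = sum of outgoing flows = 0 + (-4) + (-2) = -6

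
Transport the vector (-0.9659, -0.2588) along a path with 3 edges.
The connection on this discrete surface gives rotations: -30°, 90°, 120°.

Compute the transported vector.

Total rotation: (-30°) + 90° + 120° = 180°. Final vector: (0.9659, 0.2588)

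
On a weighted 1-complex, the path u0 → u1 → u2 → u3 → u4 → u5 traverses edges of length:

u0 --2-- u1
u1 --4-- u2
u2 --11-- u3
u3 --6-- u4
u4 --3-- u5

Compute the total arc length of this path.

Arc length = 2 + 4 + 11 + 6 + 3 = 26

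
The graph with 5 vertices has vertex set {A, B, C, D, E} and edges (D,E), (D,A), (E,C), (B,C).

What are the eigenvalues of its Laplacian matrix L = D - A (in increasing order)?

Degrees: deg(A) = 1, deg(B) = 1, deg(C) = 2, deg(D) = 2, deg(E) = 2.
L = D − A with rows/columns ordered (A, B, C, D, E):
  [ 1,  0,  0, -1,  0]
  [ 0,  1, -1,  0,  0]
  [ 0, -1,  2,  0, -1]
  [-1,  0,  0,  2, -1]
  [ 0,  0, -1, -1,  2]
Characteristic polynomial: det(λI − L) = λ(λ² − 3λ + 1)(λ² − 5λ + 5).
Roots: λ = 0; (λ² − 3λ + 1) = 0 ⇒ λ = (3 ± √5)/2 ≈ 0.382, 2.618; (λ² − 5λ + 5) = 0 ⇒ λ = (5 ± √5)/2 ≈ 1.382, 3.618.
(Check: the roots sum (with multiplicity) to 8, matching trace L = Σdeg = 2·4 = 8.)
Laplacian eigenvalues (increasing order): [0.0, 0.382, 1.382, 2.618, 3.618]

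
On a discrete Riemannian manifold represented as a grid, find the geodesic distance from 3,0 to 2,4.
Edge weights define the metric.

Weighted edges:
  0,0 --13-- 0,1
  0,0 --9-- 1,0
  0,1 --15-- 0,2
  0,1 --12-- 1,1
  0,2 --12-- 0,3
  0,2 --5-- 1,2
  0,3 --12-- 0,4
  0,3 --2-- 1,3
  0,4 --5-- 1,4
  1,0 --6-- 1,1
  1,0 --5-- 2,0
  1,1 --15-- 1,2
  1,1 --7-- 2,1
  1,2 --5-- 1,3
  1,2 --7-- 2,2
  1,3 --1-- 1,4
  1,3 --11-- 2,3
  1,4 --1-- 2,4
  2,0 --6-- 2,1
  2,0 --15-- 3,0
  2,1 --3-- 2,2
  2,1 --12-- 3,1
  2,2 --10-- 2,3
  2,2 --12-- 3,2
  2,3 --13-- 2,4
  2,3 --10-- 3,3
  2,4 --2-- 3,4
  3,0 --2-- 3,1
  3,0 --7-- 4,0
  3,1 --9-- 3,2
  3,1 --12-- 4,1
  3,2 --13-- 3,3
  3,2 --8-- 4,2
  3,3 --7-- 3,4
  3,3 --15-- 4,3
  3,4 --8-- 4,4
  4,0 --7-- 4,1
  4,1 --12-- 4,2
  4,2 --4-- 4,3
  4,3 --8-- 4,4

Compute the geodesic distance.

Shortest path: 3,0 → 3,1 → 2,1 → 2,2 → 1,2 → 1,3 → 1,4 → 2,4, total weight = 31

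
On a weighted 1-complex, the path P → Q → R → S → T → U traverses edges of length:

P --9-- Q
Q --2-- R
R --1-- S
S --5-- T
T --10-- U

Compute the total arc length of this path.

Arc length = 9 + 2 + 1 + 5 + 10 = 27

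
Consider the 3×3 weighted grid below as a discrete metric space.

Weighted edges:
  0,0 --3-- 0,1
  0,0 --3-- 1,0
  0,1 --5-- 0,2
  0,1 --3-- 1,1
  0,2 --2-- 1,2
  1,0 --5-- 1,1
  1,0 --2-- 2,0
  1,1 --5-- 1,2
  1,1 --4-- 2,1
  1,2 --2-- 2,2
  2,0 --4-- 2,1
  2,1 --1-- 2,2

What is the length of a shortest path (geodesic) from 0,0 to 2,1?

Shortest path: 0,0 → 1,0 → 2,0 → 2,1, total weight = 9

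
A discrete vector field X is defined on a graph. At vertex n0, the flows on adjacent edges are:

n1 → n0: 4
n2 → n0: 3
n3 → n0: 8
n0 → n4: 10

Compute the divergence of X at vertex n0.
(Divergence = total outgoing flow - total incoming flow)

Divergence = sum of outgoing flows = (-4) + (-3) + (-8) + 10 = -5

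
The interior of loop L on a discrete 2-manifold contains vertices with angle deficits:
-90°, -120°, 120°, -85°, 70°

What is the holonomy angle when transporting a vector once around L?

Holonomy = total enclosed curvature = (-90°) + (-120°) + 120° + (-85°) + 70° = -105°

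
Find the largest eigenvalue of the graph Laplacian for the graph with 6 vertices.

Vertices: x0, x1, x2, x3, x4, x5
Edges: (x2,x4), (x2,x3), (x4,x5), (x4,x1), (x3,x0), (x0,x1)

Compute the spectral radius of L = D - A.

Degrees: deg(x0) = 2, deg(x1) = 2, deg(x2) = 2, deg(x3) = 2, deg(x4) = 3, deg(x5) = 1.
L = D − A with rows/columns ordered (x0, x1, x2, x3, x4, x5):
  [ 2, -1,  0, -1,  0,  0]
  [-1,  2,  0,  0, -1,  0]
  [ 0,  0,  2, -1, -1,  0]
  [-1,  0, -1,  2,  0,  0]
  [ 0, -1, -1,  0,  3, -1]
  [ 0,  0,  0,  0, -1,  1]
Characteristic polynomial: det(λI − L) = λ(λ² − 5λ + 3)(λ² − 5λ + 5)(λ − 2).
Roots: λ = 0; (λ² − 5λ + 3) = 0 ⇒ λ = (5 ± √13)/2 ≈ 0.6972, 4.3028; (λ² − 5λ + 5) = 0 ⇒ λ = (5 ± √5)/2 ≈ 1.382, 3.618; (λ − 2) = 0 ⇒ λ = 2.
(Check: the roots sum (with multiplicity) to 12, matching trace L = Σdeg = 2·6 = 12.)
Laplacian eigenvalues: [0.0, 0.6972, 1.382, 2.0, 3.618, 4.3028]. Largest eigenvalue (spectral radius) = 4.3028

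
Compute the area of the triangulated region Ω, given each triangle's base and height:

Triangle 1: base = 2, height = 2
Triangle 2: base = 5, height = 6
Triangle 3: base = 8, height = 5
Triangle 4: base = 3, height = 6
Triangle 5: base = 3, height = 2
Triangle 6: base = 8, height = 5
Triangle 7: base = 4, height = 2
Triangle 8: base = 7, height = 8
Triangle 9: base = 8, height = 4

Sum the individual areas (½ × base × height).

(1/2)×2×2 + (1/2)×5×6 + (1/2)×8×5 + (1/2)×3×6 + (1/2)×3×2 + (1/2)×8×5 + (1/2)×4×2 + (1/2)×7×8 + (1/2)×8×4 = 117.0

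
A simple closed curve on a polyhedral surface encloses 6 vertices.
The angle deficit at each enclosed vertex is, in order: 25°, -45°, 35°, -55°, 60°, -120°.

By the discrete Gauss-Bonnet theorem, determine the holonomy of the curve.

Holonomy = total enclosed curvature = 25° + (-45°) + 35° + (-55°) + 60° + (-120°) = -100°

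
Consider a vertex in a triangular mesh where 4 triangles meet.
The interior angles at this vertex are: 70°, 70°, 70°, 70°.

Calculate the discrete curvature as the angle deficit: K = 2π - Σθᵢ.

Sum of angles = 280°. K = 360° - 280° = 80°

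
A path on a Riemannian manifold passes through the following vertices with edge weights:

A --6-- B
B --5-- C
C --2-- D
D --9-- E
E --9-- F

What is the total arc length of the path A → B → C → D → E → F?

Arc length = 6 + 5 + 2 + 9 + 9 = 31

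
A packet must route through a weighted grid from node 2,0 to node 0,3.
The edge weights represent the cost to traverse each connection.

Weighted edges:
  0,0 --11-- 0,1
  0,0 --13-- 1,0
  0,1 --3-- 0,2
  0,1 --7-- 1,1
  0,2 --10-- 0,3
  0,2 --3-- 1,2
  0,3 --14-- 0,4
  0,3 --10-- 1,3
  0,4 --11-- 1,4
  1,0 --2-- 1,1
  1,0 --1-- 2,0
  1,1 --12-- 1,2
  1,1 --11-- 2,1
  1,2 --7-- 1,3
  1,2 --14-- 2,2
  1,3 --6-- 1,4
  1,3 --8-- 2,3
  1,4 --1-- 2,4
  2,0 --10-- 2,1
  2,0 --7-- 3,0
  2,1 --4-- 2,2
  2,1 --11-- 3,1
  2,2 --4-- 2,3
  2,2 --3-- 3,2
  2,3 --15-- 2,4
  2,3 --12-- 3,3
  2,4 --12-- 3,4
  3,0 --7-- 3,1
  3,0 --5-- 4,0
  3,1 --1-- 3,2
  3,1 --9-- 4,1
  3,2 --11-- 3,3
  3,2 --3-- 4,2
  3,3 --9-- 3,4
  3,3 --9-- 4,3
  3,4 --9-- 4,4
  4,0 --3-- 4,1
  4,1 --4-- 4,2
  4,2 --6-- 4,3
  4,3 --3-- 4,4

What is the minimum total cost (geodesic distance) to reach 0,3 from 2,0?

Shortest path: 2,0 → 1,0 → 1,1 → 0,1 → 0,2 → 0,3, total weight = 23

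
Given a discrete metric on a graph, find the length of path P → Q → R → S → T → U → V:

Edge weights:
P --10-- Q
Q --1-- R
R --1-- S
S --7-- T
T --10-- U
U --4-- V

Arc length = 10 + 1 + 1 + 7 + 10 + 4 = 33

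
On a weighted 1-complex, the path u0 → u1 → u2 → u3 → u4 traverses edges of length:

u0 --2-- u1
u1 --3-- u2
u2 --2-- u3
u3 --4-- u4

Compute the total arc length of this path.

Arc length = 2 + 3 + 2 + 4 = 11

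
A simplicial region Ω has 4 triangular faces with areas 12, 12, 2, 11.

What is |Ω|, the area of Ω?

12 + 12 + 2 + 11 = 37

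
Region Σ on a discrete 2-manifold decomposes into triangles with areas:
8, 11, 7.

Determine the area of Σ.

8 + 11 + 7 = 26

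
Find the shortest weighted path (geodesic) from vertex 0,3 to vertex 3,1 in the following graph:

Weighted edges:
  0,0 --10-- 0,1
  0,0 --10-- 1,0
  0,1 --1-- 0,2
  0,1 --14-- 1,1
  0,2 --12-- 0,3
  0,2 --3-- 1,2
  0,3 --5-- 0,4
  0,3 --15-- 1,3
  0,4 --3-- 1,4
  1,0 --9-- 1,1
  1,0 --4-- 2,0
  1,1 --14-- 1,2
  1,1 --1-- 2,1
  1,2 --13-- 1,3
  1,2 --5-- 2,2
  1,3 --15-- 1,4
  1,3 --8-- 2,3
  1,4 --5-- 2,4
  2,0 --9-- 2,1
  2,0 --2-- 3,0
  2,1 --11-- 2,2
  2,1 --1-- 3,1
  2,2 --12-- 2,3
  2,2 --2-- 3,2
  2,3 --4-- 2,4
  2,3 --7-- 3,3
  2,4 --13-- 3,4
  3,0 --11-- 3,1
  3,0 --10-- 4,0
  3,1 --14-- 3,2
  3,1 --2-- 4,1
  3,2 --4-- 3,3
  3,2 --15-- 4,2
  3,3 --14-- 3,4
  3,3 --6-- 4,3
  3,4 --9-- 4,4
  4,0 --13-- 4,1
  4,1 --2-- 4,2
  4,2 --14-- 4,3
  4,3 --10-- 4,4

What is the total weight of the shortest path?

Shortest path: 0,3 → 0,2 → 0,1 → 1,1 → 2,1 → 3,1, total weight = 29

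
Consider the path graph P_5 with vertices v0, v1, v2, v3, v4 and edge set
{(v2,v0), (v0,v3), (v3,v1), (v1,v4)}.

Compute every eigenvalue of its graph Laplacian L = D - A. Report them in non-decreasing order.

The path graph P_n has Laplacian eigenvalues λ_k = 2 − 2cos(kπ/n), k = 0, 1, …, n−1. Here n = 5:
k=0: 2 − 2cos(0) = 0.0; k=1: 2 − 2cos(π/5) = 0.382; k=2: 2 − 2cos(2π/5) = 1.382; k=3: 2 − 2cos(3π/5) = 2.618; k=4: 2 − 2cos(4π/5) = 3.618.
Laplacian eigenvalues (increasing order): [0.0, 0.382, 1.382, 2.618, 3.618]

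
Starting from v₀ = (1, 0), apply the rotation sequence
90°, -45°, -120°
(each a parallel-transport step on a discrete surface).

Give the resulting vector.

Total rotation: 90° + (-45°) + (-120°) = -75°. Final vector: (0.2588, -0.9659)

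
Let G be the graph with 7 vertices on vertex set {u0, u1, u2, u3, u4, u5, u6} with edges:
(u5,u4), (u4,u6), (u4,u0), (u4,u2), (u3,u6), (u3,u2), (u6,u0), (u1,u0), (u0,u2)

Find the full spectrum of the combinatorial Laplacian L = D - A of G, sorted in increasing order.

Degrees: deg(u0) = 4, deg(u1) = 1, deg(u2) = 3, deg(u3) = 2, deg(u4) = 4, deg(u5) = 1, deg(u6) = 3.
L = D − A with rows/columns ordered (u0, u1, u2, u3, u4, u5, u6):
  [ 4, -1, -1,  0, -1,  0, -1]
  [-1,  1,  0,  0,  0,  0,  0]
  [-1,  0,  3, -1, -1,  0,  0]
  [ 0,  0, -1,  2,  0,  0, -1]
  [-1,  0, -1,  0,  4, -1, -1]
  [ 0,  0,  0,  0, -1,  1,  0]
  [-1,  0,  0, -1, -1,  0,  3]
Characteristic polynomial: det(λI − L) = λ(λ² − 6λ + 4)(λ − 1)(λ² − 8λ + 14)(λ − 3).
Roots: λ = 0; (λ² − 6λ + 4) = 0 ⇒ λ = 3 ± √5 ≈ 0.7639, 5.2361; (λ − 1) = 0 ⇒ λ = 1; (λ² − 8λ + 14) = 0 ⇒ λ = 4 ± √2 ≈ 2.5858, 5.4142; (λ − 3) = 0 ⇒ λ = 3.
(Check: the roots sum (with multiplicity) to 18, matching trace L = Σdeg = 2·9 = 18.)
Laplacian eigenvalues (increasing order): [0.0, 0.7639, 1.0, 2.5858, 3.0, 5.2361, 5.4142]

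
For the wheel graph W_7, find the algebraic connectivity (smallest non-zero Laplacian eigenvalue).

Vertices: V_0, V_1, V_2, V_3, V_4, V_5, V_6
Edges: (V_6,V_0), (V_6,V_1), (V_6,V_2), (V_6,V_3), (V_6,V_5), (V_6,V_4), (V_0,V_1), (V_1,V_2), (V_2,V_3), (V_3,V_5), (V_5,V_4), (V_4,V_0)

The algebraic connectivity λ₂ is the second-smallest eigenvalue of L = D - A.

The wheel W_7 is the join K_1 ∨ C_6 (a hub joined to every vertex of a cycle of length 6). For a join G ∨ H (G on p vertices, H on q vertices) the Laplacian spectrum is 0, p+q, the eigenvalues of L(G) other than one 0 each shifted by +q, and the eigenvalues of L(H) other than one 0 each shifted by +p. With G = K_1 (p = 1, nothing left after dropping its 0) and H = C_6 (q = 6, eigenvalues 2 − 2cos(2πk/6), k = 0, …, 5; drop k = 0), the spectrum of W_7 is 0, 7, and 1 + (2 − 2cos(2πk/6)) = 3 − 2cos(2πk/6) for k = 1, …, 5:
k=1: 3 − 2cos(π/3) = 2.0; k=2: 3 − 2cos(2π/3) = 4.0; k=3: 3 − 2cos(π) = 5.0; k=4: 3 − 2cos(4π/3) = 4.0; k=5: 3 − 2cos(5π/3) = 2.0.
Laplacian eigenvalues: [0.0, 2.0, 2.0, 4.0, 4.0, 5.0, 7.0]. Algebraic connectivity (smallest non-zero eigenvalue) = 2.0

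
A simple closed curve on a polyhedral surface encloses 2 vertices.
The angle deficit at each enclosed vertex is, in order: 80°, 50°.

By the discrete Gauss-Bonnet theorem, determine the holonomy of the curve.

Holonomy = total enclosed curvature = 80° + 50° = 130°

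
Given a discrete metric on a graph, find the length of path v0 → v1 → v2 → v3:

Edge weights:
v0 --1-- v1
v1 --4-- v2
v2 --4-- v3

Arc length = 1 + 4 + 4 = 9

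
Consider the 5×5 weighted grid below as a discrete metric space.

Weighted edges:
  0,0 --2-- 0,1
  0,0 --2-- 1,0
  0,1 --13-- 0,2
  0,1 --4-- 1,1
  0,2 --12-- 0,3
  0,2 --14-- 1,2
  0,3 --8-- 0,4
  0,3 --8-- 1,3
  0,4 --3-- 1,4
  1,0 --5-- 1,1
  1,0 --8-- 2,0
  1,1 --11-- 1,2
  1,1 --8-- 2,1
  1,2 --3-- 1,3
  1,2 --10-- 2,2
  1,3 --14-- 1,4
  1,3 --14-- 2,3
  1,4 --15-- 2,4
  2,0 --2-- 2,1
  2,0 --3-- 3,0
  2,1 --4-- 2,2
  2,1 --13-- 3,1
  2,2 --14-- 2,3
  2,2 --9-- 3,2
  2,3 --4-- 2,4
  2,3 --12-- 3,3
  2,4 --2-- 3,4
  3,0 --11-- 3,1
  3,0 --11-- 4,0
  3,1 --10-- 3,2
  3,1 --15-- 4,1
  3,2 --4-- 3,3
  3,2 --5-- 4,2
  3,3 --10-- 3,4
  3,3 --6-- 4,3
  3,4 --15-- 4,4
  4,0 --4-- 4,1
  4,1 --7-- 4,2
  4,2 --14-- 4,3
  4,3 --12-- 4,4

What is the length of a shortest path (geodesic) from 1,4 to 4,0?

Shortest path: 1,4 → 1,3 → 1,2 → 2,2 → 2,1 → 2,0 → 3,0 → 4,0, total weight = 47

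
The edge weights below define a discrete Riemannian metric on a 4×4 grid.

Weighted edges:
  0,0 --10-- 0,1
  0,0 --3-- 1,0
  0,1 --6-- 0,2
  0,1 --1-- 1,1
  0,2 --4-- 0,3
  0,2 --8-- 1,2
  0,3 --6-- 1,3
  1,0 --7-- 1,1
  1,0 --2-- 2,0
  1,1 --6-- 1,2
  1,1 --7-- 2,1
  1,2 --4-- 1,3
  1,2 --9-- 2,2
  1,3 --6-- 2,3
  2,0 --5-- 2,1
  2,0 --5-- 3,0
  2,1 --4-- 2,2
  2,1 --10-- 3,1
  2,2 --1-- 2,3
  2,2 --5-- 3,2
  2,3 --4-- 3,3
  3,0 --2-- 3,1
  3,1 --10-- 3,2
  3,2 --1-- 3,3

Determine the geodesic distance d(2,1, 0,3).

Shortest path: 2,1 → 2,2 → 2,3 → 1,3 → 0,3, total weight = 17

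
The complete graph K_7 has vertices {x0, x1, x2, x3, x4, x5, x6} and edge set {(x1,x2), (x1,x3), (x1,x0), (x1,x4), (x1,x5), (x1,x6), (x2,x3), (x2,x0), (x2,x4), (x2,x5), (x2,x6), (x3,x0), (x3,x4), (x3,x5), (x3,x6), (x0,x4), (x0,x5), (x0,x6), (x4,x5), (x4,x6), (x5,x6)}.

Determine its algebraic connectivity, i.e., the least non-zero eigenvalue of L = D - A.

For the complete graph K_n, L = nI − J (J = all-ones matrix). J has eigenvalues n (once, eigenvector 𝟙) and 0 (multiplicity n−1), so L has eigenvalues 0 (once) and n (multiplicity n−1). Here n = 7: eigenvalue 0 once and 7 with multiplicity 6.
Laplacian eigenvalues: [0.0, 7.0, 7.0, 7.0, 7.0, 7.0, 7.0]. Algebraic connectivity (smallest non-zero eigenvalue) = 7.0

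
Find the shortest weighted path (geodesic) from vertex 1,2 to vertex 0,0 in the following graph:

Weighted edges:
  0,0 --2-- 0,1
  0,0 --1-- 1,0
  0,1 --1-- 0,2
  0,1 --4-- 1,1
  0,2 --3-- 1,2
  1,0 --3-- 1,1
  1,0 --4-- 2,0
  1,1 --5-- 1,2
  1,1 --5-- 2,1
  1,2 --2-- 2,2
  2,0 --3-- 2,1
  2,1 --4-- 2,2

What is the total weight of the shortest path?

Shortest path: 1,2 → 0,2 → 0,1 → 0,0, total weight = 6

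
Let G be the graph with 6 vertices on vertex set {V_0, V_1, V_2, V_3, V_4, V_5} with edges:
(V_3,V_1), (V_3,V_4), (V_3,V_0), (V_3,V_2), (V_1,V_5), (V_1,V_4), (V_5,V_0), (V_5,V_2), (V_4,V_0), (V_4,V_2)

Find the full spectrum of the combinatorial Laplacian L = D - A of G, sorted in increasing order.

Degrees: deg(V_0) = 3, deg(V_1) = 3, deg(V_2) = 3, deg(V_3) = 4, deg(V_4) = 4, deg(V_5) = 3.
L = D − A with rows/columns ordered (V_0, V_1, V_2, V_3, V_4, V_5):
  [ 3,  0,  0, -1, -1, -1]
  [ 0,  3,  0, -1, -1, -1]
  [ 0,  0,  3, -1, -1, -1]
  [-1, -1, -1,  4, -1,  0]
  [-1, -1, -1, -1,  4,  0]
  [-1, -1, -1,  0,  0,  3]
Characteristic polynomial: det(λI − L) = λ(λ − 3)³(λ − 5)(λ − 6).
Roots: λ = 0; (λ − 3) = 0 ⇒ λ = 3 (multiplicity 3); (λ − 5) = 0 ⇒ λ = 5; (λ − 6) = 0 ⇒ λ = 6.
(Check: the roots sum (with multiplicity) to 20, matching trace L = Σdeg = 2·10 = 20.)
Laplacian eigenvalues (increasing order): [0.0, 3.0, 3.0, 3.0, 5.0, 6.0]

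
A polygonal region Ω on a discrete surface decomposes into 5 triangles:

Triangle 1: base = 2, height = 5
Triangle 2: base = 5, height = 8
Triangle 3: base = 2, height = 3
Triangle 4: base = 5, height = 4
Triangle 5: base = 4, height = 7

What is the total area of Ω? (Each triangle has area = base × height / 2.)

(1/2)×2×5 + (1/2)×5×8 + (1/2)×2×3 + (1/2)×5×4 + (1/2)×4×7 = 52.0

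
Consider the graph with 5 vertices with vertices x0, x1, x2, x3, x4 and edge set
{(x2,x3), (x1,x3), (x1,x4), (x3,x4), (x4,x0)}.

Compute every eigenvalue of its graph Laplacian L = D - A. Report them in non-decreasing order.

Degrees: deg(x0) = 1, deg(x1) = 2, deg(x2) = 1, deg(x3) = 3, deg(x4) = 3.
L = D − A with rows/columns ordered (x0, x1, x2, x3, x4):
  [ 1,  0,  0,  0, -1]
  [ 0,  2,  0, -1, -1]
  [ 0,  0,  1, -1,  0]
  [ 0, -1, -1,  3, -1]
  [-1, -1,  0, -1,  3]
Characteristic polynomial: det(λI − L) = λ(λ² − 5λ + 3)(λ² − 5λ + 5).
Roots: λ = 0; (λ² − 5λ + 3) = 0 ⇒ λ = (5 ± √13)/2 ≈ 0.6972, 4.3028; (λ² − 5λ + 5) = 0 ⇒ λ = (5 ± √5)/2 ≈ 1.382, 3.618.
(Check: the roots sum (with multiplicity) to 10, matching trace L = Σdeg = 2·5 = 10.)
Laplacian eigenvalues (increasing order): [0.0, 0.6972, 1.382, 3.618, 4.3028]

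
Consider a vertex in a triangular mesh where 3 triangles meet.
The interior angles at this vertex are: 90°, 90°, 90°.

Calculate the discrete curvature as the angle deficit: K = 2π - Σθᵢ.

Sum of angles = 270°. K = 360° - 270° = 90°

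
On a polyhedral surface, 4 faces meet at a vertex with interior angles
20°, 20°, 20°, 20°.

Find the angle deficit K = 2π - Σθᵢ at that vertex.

Sum of angles = 80°. K = 360° - 80° = 280°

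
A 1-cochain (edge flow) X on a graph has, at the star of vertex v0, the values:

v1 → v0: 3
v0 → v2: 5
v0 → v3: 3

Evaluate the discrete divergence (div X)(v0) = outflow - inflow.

Divergence = sum of outgoing flows = (-3) + 5 + 3 = 5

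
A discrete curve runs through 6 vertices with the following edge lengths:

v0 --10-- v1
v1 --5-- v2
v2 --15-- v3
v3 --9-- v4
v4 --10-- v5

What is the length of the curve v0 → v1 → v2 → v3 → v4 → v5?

Arc length = 10 + 5 + 15 + 9 + 10 = 49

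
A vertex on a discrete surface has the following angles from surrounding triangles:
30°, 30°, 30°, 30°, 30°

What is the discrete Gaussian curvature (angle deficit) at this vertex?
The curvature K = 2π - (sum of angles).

Sum of angles = 150°. K = 360° - 150° = 210°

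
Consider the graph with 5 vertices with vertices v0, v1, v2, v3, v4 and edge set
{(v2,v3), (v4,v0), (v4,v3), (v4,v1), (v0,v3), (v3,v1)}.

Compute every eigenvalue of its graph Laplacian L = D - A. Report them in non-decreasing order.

Degrees: deg(v0) = 2, deg(v1) = 2, deg(v2) = 1, deg(v3) = 4, deg(v4) = 3.
L = D − A with rows/columns ordered (v0, v1, v2, v3, v4):
  [ 2,  0,  0, -1, -1]
  [ 0,  2,  0, -1, -1]
  [ 0,  0,  1, -1,  0]
  [-1, -1, -1,  4, -1]
  [-1, -1,  0, -1,  3]
Characteristic polynomial: det(λI − L) = λ(λ − 1)(λ − 2)(λ − 4)(λ − 5).
Roots: λ = 0; (λ − 1) = 0 ⇒ λ = 1; (λ − 2) = 0 ⇒ λ = 2; (λ − 4) = 0 ⇒ λ = 4; (λ − 5) = 0 ⇒ λ = 5.
(Check: the roots sum (with multiplicity) to 12, matching trace L = Σdeg = 2·6 = 12.)
Laplacian eigenvalues (increasing order): [0.0, 1.0, 2.0, 4.0, 5.0]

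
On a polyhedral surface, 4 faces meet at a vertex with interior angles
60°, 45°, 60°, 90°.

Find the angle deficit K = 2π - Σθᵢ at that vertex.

Sum of angles = 255°. K = 360° - 255° = 105°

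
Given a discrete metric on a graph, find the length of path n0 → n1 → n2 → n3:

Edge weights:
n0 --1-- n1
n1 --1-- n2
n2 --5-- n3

Arc length = 1 + 1 + 5 = 7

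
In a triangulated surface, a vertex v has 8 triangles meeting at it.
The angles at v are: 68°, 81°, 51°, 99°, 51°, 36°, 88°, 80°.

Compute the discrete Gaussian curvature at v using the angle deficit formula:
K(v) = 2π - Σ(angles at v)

Sum of angles = 554°. K = 360° - 554° = -194° = -97π/90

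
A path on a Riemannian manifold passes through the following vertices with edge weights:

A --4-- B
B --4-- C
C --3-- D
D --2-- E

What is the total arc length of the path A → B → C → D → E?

Arc length = 4 + 4 + 3 + 2 = 13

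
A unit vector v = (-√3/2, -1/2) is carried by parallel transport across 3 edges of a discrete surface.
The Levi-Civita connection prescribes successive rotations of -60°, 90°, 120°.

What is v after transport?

Total rotation: (-60°) + 90° + 120° = 150°. Final vector: (1, 0)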